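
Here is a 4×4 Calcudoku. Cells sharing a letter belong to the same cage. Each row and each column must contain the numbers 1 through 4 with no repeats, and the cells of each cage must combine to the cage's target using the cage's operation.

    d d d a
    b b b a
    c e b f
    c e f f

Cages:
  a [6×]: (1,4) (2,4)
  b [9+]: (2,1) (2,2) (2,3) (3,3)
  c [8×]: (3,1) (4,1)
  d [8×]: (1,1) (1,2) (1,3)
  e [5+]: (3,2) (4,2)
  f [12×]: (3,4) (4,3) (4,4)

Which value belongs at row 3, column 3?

Row 1 needs a 3, and only (1,4) is open for it.
3 is placed in column 4, leaving (2,4) = 2.
Cage f needs product 12, which forces (4,3) = 3.
The 4 cells of cage b must have sum 9, which forces (2,3) = 4.
Cage b needs sum 9; hence (3,3) = 1.
1 is placed in row 3, so (3,4) = 4.
4 is placed in column 4, leaving (4,4) = 1.
1 is placed in column 3; hence (1,3) = 2.
Row 3 already has 4, which forces (3,1) = 2.
Row 3 already has 4, which forces (3,2) = 3.
Cage c needs two cells with product 8, so (4,1) = 4.
Cage e needs two cells with sum 5; hence (4,2) = 2.
Column 1 now contains 4; hence (1,1) = 1.
The 3 cells of cage d must have product 8, which forces (1,2) = 4.
Cage b has sum 9, leaving (2,1) = 3.
Column 2 now contains 3, leaving (2,2) = 1.
The full grid is 1 4 2 3 / 3 1 4 2 / 2 3 1 4 / 4 2 3 1.

1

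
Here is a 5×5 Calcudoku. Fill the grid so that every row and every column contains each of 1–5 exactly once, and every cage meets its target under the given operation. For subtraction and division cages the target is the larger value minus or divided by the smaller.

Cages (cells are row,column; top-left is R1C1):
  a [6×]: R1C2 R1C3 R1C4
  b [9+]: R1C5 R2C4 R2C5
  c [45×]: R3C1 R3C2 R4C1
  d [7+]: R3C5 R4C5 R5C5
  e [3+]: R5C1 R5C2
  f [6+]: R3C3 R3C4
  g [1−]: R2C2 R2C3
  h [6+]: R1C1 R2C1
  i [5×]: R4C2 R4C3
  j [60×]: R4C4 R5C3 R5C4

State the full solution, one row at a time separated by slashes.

4 1 2 3 5 / 2 4 5 1 3 / 5 3 4 2 1 / 3 5 1 4 2 / 1 2 3 5 4

Cage c has product 45, so R3C1 = 5.
The 3 cells of cage c must have product 45, so R3C2 = 3.
Cage c has product 45, which forces R4C1 = 3.
The only place for 5 in row 1 is R1C5.
Row 1 needs a 4, and only R1C1 is open for it.
4 is placed in column 1; hence R2C1 = 2.
Column 1 now contains 2, leaving R5C1 = 1.
Row 5 already has 1, which forces R5C2 = 2.
2 is placed in row 5, leaving R5C5 = 4.
Column 2 already has 2, so R1C2 = 1.
Column 2 already has 1; hence R4C2 = 5.
5 is placed in row 4, which forces R4C3 = 1.
Cage j has product 60, which forces R4C4 = 4.
1 is placed in row 4, which forces R4C5 = 2.
5 is placed in column 2, leaving R2C2 = 4.
Cage f's pair has sum 6, which forces R3C3 = 4.
Column 4 already has 4, which forces R3C4 = 2.
2 is placed in column 5, leaving R3C5 = 1.
The 3 cells of cage a must have product 6, which forces R1C3 = 2.
2 is placed in column 4, leaving R1C4 = 3.
The 3 cells of cage b must have sum 9; hence R2C4 = 1.
Column 5 already has 1, which forces R2C5 = 3.
3 is placed in column 4; hence R5C4 = 5.
Row 2 now contains 3, which forces R2C3 = 5.
Row 5 now contains 5, which forces R5C3 = 3.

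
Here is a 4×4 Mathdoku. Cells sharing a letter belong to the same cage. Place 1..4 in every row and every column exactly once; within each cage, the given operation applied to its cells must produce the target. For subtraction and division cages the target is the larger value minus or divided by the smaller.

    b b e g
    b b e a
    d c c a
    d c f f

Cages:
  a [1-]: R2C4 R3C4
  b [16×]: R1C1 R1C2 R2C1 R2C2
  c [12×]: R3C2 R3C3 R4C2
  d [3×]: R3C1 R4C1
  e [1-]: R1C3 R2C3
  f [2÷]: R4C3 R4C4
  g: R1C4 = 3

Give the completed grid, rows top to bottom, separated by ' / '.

Cage g is a single given cell, which forces R1C4 = 3.
In row 2, 3 can only go at R2C3, so R2C3 = 3.
Column 4 needs a 4, and only R4C4 is open for it.
The two cells of cage f must have quotient 2, which forces R4C3 = 2.
2 is placed in column 3, leaving R1C3 = 4.
4 is placed in column 3, so R3C3 = 1.
1 is placed in row 3, leaving R3C4 = 2.
Column 4 already has 2, which forces R2C4 = 1.
1 is placed in row 3, which forces R3C1 = 3.
Cage c needs product 12; hence R3C2 = 4.
Cage d's pair has product 3; hence R4C1 = 1.
Cage c needs product 12, so R4C2 = 3.
Column 1 already has 1, which forces R1C1 = 2.
Cage b has product 16; hence R1C2 = 1.
Cage b needs product 16, leaving R2C1 = 4.
Column 2 already has 4, which forces R2C2 = 2.

2 1 4 3 / 4 2 3 1 / 3 4 1 2 / 1 3 2 4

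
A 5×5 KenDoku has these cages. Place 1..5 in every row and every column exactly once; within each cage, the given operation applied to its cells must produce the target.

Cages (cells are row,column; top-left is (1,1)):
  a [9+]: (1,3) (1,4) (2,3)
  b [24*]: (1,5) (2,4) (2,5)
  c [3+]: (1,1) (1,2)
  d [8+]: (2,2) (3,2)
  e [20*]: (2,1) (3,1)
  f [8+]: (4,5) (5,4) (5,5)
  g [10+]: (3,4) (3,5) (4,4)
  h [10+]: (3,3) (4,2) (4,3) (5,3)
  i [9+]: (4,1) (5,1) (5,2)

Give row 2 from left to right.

The only place for 1 in row 2 is (2,3).
Cage h has sum 10, which forces (4,2) = 1.
The two cells of cage c must have sum 3; hence (1,1) = 1.
Column 2 now contains 1, so (1,2) = 2.
The only place for 4 in row 1 is (1,5).
Row 2 needs a 4, and only (2,1) is open for it.
Column 1 already has 4, which forces (3,1) = 5.
5 is placed in row 3, so (3,2) = 3.
Cage i has sum 9; hence (5,2) = 4.
Column 2 now contains 3, which forces (2,2) = 5.
The 3 cells of cage g must have sum 10, so (3,4) = 4.
The 3 cells of cage g must have sum 10, leaving (3,5) = 1.
The 3 cells of cage g must have sum 10; hence (4,4) = 5.
Cage a has sum 9, which forces (1,3) = 5.
5 is placed in column 4, leaving (1,4) = 3.
3 is placed in column 4, leaving (2,4) = 2.
Row 2 now contains 2; hence (2,5) = 3.
4 is placed in row 3, leaving (3,3) = 2.
The 4 cells of cage h must have sum 10, leaving (4,3) = 4.
Column 5 now contains 3; hence (4,5) = 2.
Cage h has sum 10; hence (5,3) = 3.
3 is placed in column 4, so (5,4) = 1.
Column 5 now contains 2, so (5,5) = 5.
2 is placed in row 4; hence (4,1) = 3.
Row 5 now contains 3, leaving (5,1) = 2.
Filled in: 1 2 5 3 4 / 4 5 1 2 3 / 5 3 2 4 1 / 3 1 4 5 2 / 2 4 3 1 5.

4 5 1 2 3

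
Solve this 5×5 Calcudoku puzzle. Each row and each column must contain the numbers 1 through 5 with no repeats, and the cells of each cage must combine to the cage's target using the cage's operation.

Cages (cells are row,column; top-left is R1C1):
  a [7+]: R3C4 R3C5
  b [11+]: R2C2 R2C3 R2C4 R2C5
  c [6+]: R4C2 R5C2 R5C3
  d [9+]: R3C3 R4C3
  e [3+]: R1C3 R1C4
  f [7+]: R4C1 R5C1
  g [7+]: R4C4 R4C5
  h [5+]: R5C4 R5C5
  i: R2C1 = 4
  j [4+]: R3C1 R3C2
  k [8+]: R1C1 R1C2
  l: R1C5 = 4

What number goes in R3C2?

3

L is a freebie, which forces R1C5 = 4.
I is a freebie, leaving R2C1 = 4.
Row 4 needs a 1, and only R4C2 is open for it.
Cage j needs two cells with sum 4; hence R3C1 = 1.
Column 2 now contains 1, so R3C2 = 3.
Cage k's pair has sum 8, which forces R1C1 = 3.
Column 2 already has 3, so R1C2 = 5.
Column 2 now contains 5, so R2C2 = 2.
Column 2 now contains 2; hence R5C2 = 4.
The 3 cells of cage c must have sum 6, which forces R5C3 = 1.
1 is placed in column 3, so R1C3 = 2.
Cage e's pair has sum 3, leaving R1C4 = 1.
The 4 cells of cage b must have sum 11, leaving R2C5 = 1.
In row 3, 4 can only go at R3C3, so R3C3 = 4.
Column 3 now contains 4, so R4C3 = 5.
Column 3 now contains 5, leaving R2C3 = 3.
Cage b has sum 11, so R2C4 = 5.
Column 4 now contains 5, which forces R3C4 = 2.
Row 3 already has 2, which forces R3C5 = 5.
Row 4 now contains 5, leaving R4C1 = 2.
The two cells of cage g must have sum 7, which forces R4C4 = 4.
Cage g's pair has sum 7; hence R4C5 = 3.
Cage f needs two cells with sum 7; hence R5C1 = 5.
Column 4 now contains 2; hence R5C4 = 3.
Column 5 now contains 3; hence R5C5 = 2.
Completed grid: 3 5 2 1 4 / 4 2 3 5 1 / 1 3 4 2 5 / 2 1 5 4 3 / 5 4 1 3 2.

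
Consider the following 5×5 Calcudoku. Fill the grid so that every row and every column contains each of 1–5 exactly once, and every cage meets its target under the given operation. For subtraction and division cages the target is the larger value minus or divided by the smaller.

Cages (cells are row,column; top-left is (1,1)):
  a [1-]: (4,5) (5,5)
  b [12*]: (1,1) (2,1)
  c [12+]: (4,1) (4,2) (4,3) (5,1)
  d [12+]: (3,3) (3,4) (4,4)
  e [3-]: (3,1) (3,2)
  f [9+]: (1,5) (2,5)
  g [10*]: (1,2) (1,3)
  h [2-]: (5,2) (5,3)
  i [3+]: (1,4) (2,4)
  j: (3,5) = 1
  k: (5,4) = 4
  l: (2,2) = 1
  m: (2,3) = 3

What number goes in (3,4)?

Cage l is given; hence (2,2) = 1.
M is a freebie, leaving (2,3) = 3.
1 is placed in row 2, leaving (2,4) = 2.
Cage j is given, which forces (3,5) = 1.
Cage k is a single given cell, so (5,4) = 4.
Cage b's pair has product 12, which forces (1,1) = 3.
2 is placed in column 4, which forces (1,4) = 1.
Row 2 already has 3, leaving (2,1) = 4.
Row 2 now contains 4; hence (2,5) = 5.
Cage d has sum 12, leaving (3,3) = 4.
The two cells of cage h must have difference 2, leaving (5,2) = 3.
Row 5 already has 3, which forces (5,5) = 2.
5 is placed in column 5; hence (1,5) = 4.
The 4 cells of cage c must have sum 12, leaving (4,2) = 4.
Cage a needs two cells with difference 1; hence (4,5) = 3.
Cage d needs sum 12; hence (3,4) = 3.
3 is placed in row 4; hence (4,4) = 5.
The 4 cells of cage c must have sum 12, leaving (5,1) = 5.
Row 5 already has 5; hence (5,3) = 1.
Column 1 already has 5, leaving (3,1) = 2.
Cage e's pair has difference 3, leaving (3,2) = 5.
Cage c has sum 12, which forces (4,1) = 1.
Column 3 already has 1, which forces (4,3) = 2.
5 is placed in column 2, leaving (1,2) = 2.
Column 3 now contains 2, which forces (1,3) = 5.
The full grid is 3 2 5 1 4 / 4 1 3 2 5 / 2 5 4 3 1 / 1 4 2 5 3 / 5 3 1 4 2.

3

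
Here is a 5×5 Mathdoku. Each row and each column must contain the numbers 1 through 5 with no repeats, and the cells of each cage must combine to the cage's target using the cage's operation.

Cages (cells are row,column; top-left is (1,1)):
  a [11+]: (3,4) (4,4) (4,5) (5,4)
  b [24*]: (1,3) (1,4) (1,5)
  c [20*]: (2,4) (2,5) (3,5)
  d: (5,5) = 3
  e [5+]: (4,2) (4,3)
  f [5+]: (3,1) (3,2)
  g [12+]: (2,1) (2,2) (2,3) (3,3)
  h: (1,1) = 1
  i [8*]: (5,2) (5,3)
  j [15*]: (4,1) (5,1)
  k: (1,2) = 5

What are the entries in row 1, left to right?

1 5 3 2 4

Cage h is given, so (1,1) = 1.
Cage k is given, leaving (1,2) = 5.
D is a freebie, so (5,5) = 3.
The two cells of cage j must have product 15; hence (4,1) = 3.
Row 5 now contains 3; hence (5,1) = 5.
In row 5, 1 can only go at (5,4), so (5,4) = 1.
The 4 cells of cage a must have sum 11, which forces (3,4) = 3.
Cage b has product 24; hence (1,3) = 3.
The two cells of cage f must have sum 5; hence (3,1) = 4.
Row 3 already has 3, which forces (3,2) = 1.
Column 2 now contains 1; hence (4,2) = 4.
Row 4 now contains 4, which forces (4,3) = 1.
4 is placed in column 2, so (5,2) = 2.
Row 5 already has 2, which forces (5,3) = 4.
4 is placed in column 1, so (2,1) = 2.
2 is placed in column 2; hence (2,2) = 3.
Cage g has sum 12, so (2,3) = 5.
Row 2 already has 2, which forces (2,4) = 4.
5 is placed in row 2, which forces (2,5) = 1.
Cage g needs sum 12, which forces (3,3) = 2.
2 is placed in row 3, which forces (3,5) = 5.
5 is placed in column 5; hence (4,5) = 2.
Column 4 already has 4, which forces (1,4) = 2.
Column 5 now contains 2, so (1,5) = 4.
Row 4 now contains 2, leaving (4,4) = 5.
The full grid is 1 5 3 2 4 / 2 3 5 4 1 / 4 1 2 3 5 / 3 4 1 5 2 / 5 2 4 1 3.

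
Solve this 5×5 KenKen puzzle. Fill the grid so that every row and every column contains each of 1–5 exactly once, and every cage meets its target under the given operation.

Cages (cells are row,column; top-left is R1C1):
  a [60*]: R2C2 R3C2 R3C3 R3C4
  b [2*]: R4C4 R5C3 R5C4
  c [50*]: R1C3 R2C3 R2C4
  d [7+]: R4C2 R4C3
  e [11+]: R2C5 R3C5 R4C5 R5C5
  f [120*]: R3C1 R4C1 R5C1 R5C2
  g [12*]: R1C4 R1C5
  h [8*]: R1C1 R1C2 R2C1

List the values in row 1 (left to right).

Cage c needs product 50; hence R1C3 = 5.
Cage c needs product 50, which forces R2C3 = 2.
Cage c has product 50, leaving R2C4 = 5.
Cage b needs product 2, leaving R4C4 = 1.
Cage b has product 2, leaving R5C3 = 1.
Cage b needs product 2, leaving R5C4 = 2.
The 4 cells of cage a must have product 60; hence R2C2 = 1.
Row 2 already has 1, leaving R2C5 = 3.
Cage a needs product 60; hence R3C2 = 5.
3 is placed in column 5, leaving R5C5 = 5.
Cage h has product 8, which forces R1C1 = 1.
Cage h has product 8; hence R1C2 = 2.
Cage g needs two cells with product 12, so R1C4 = 3.
3 is placed in column 5, which forces R1C5 = 4.
Row 2 already has 1, leaving R2C1 = 4.
Cage f has product 120, which forces R3C1 = 2.
Column 4 already has 3; hence R3C4 = 4.
Cage e has sum 11; hence R3C5 = 1.
The 4 cells of cage f must have product 120; hence R4C1 = 5.
Column 5 now contains 5, so R4C5 = 2.
Column 1 now contains 4, which forces R5C1 = 3.
3 is placed in row 5, which forces R5C2 = 4.
4 is placed in row 3, leaving R3C3 = 3.
4 is placed in column 2, which forces R4C2 = 3.
The two cells of cage d must have sum 7; hence R4C3 = 4.
Completed grid: 1 2 5 3 4 / 4 1 2 5 3 / 2 5 3 4 1 / 5 3 4 1 2 / 3 4 1 2 5.

1 2 5 3 4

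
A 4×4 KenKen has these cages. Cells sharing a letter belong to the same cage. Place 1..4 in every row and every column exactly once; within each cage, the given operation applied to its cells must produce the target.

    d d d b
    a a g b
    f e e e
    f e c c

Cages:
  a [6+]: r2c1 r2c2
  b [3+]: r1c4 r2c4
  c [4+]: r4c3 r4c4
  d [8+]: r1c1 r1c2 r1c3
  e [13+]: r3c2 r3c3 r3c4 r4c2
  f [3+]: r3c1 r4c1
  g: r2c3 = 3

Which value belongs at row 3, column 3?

Cage g is given; hence r2c3 = 3.
The 4 cells of cage e must have sum 13; hence r4c2 = 4.
Column 3 already has 3; hence r4c3 = 1.
Row 4 already has 1; hence r4c4 = 3.
Column 3 already has 1, so r1c3 = 4.
The two cells of cage a must have sum 6; hence r2c1 = 4.
4 is placed in column 2, so r2c2 = 2.
Row 2 already has 2; hence r2c4 = 1.
Cage f's pair has sum 3, leaving r3c1 = 1.
Cage e has sum 13, which forces r3c2 = 3.
Column 3 already has 4, leaving r3c3 = 2.
Row 3 already has 2, which forces r3c4 = 4.
Row 4 already has 1; hence r4c1 = 2.
1 is placed in column 1, which forces r1c1 = 3.
3 is placed in column 2, leaving r1c2 = 1.
1 is placed in column 4, leaving r1c4 = 2.
The full grid is 3 1 4 2 / 4 2 3 1 / 1 3 2 4 / 2 4 1 3.

2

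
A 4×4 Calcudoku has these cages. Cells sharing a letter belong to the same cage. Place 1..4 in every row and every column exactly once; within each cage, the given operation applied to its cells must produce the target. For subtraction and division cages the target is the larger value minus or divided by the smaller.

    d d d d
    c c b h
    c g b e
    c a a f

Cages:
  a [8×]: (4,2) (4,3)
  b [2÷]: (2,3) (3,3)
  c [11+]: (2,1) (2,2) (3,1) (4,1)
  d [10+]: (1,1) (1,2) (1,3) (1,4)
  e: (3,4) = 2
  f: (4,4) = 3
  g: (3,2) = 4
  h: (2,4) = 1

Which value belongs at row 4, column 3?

Cage h is a single given cell; hence (2,4) = 1.
G is a freebie, so (3,2) = 4.
Cage e is a single given cell; hence (3,4) = 2.
Column 2 already has 4; hence (4,2) = 2.
Row 4 already has 2; hence (4,3) = 4.
Cage f is given, leaving (4,4) = 3.
3 is placed in column 4, which forces (1,4) = 4.
The 4 cells of cage c must have sum 11, so (2,1) = 4.
Column 2 now contains 2, so (2,2) = 3.
Column 3 already has 4, so (2,3) = 2.
Cage c has sum 11; hence (3,1) = 3.
Row 3 already has 2, which forces (3,3) = 1.
3 is placed in row 4, leaving (4,1) = 1.
Column 1 already has 1; hence (1,1) = 2.
Column 2 already has 3, leaving (1,2) = 1.
Column 3 already has 1, leaving (1,3) = 3.
Completed grid: 2 1 3 4 / 4 3 2 1 / 3 4 1 2 / 1 2 4 3.

4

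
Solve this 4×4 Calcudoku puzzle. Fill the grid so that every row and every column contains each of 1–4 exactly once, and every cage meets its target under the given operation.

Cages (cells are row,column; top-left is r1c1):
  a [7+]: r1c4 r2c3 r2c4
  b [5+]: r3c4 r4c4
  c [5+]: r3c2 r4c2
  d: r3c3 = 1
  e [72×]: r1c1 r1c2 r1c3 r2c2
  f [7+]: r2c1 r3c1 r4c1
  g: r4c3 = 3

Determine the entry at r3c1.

Cage e needs product 72, which forces r2c2 = 3.
Cage d is a single given cell, so r3c3 = 1.
G is a freebie, which forces r4c3 = 3.
The 4 cells of cage e must have product 72; hence r1c1 = 3.
Cage c's pair has sum 5, so r3c2 = 4.
Row 3 now contains 4; hence r3c4 = 3.
Cage c's pair has sum 5, which forces r4c2 = 1.
Row 4 already has 1; hence r4c4 = 2.
4 is placed in column 2, leaving r1c2 = 2.
The 4 cells of cage e must have product 72; hence r1c3 = 4.
4 is placed in row 1; hence r1c4 = 1.
The 3 cells of cage f must have sum 7, leaving r2c1 = 1.
The 3 cells of cage a must have sum 7, so r2c3 = 2.
1 is placed in column 4, leaving r2c4 = 4.
Row 3 now contains 4, which forces r3c1 = 2.
Row 4 already has 2; hence r4c1 = 4.
Filled in: 3 2 4 1 / 1 3 2 4 / 2 4 1 3 / 4 1 3 2.

2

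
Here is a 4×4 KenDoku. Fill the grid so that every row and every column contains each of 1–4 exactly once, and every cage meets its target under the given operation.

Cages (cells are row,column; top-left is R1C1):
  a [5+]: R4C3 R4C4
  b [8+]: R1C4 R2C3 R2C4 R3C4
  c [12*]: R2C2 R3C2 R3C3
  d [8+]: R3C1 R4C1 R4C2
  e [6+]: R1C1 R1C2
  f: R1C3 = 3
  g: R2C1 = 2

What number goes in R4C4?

Cage f is given; hence R1C3 = 3.
G is a freebie, leaving R2C1 = 2.
Row 2 now contains 2, leaving R2C3 = 1.
Column 1 now contains 2, which forces R1C1 = 4.
The two cells of cage e must have sum 6, which forces R1C2 = 2.
Row 1 now contains 2, which forces R1C4 = 1.
The 3 cells of cage c must have product 12, so R2C2 = 3.
Cage b has sum 8, so R2C4 = 4.
Cage c needs product 12; hence R3C2 = 1.
The 3 cells of cage c must have product 12, leaving R3C3 = 4.
1 is placed in column 4; hence R3C4 = 2.
1 is placed in column 2, leaving R4C2 = 4.
Column 3 already has 4, which forces R4C3 = 2.
1 is placed in column 4, leaving R4C4 = 3.
Row 3 now contains 1; hence R3C1 = 3.
3 is placed in row 4, leaving R4C1 = 1.
Filled in: 4 2 3 1 / 2 3 1 4 / 3 1 4 2 / 1 4 2 3.

3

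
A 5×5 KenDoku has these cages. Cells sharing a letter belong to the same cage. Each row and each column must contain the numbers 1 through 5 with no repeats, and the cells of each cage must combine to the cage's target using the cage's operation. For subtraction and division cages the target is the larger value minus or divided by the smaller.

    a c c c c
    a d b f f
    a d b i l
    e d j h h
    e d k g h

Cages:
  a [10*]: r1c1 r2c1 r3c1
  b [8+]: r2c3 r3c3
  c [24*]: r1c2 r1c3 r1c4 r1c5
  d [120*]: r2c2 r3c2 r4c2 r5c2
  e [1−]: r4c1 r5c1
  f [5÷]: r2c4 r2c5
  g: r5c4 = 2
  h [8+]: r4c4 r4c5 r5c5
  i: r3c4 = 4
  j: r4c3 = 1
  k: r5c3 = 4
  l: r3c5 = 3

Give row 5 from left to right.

3 5 4 2 1

I is a freebie, leaving r3c4 = 4.
Cage l is a single given cell, which forces r3c5 = 3.
J is a freebie, so r4c3 = 1.
K is a freebie; hence r5c3 = 4.
G is a freebie; hence r5c4 = 2.
Cage b needs two cells with sum 8, leaving r2c3 = 3.
Row 3 now contains 3, so r3c3 = 5.
Cage h has sum 8, leaving r5c5 = 1.
3 is placed in column 3, so r1c3 = 2.
Cage c has product 24, so r1c5 = 4.
Cage f needs two cells with quotient 5; hence r2c4 = 1.
Column 5 now contains 1; hence r2c5 = 5.
Row 3 now contains 5, so r3c2 = 2.
Column 5 already has 4, so r4c5 = 2.
Cage a has product 10; hence r1c1 = 5.
Cage c needs product 24, leaving r1c2 = 1.
Column 4 already has 1, so r1c4 = 3.
Row 2 already has 5, leaving r2c1 = 2.
Row 2 already has 5, so r2c2 = 4.
Row 3 now contains 2, leaving r3c1 = 1.
Row 4 now contains 2, which forces r4c1 = 4.
Cage h needs sum 8, which forces r4c4 = 5.
Column 1 now contains 5, so r5c1 = 3.
Row 5 now contains 3, leaving r5c2 = 5.
Row 4 already has 5; hence r4c2 = 3.
The full grid is 5 1 2 3 4 / 2 4 3 1 5 / 1 2 5 4 3 / 4 3 1 5 2 / 3 5 4 2 1.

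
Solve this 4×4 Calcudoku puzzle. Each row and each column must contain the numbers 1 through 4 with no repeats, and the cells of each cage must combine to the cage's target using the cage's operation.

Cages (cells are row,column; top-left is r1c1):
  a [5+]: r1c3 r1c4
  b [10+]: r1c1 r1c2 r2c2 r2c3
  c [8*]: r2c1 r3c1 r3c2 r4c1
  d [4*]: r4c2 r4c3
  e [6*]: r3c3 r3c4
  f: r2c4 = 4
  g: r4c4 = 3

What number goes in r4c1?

F is a freebie, leaving r2c4 = 4.
Cage c has product 8, so r3c2 = 1.
Column 2 already has 1, leaving r4c2 = 4.
4 is placed in row 4, which forces r4c3 = 1.
Cage g is a single given cell, which forces r4c4 = 3.
Cage c needs product 8; hence r2c1 = 1.
Cage c has product 8, which forces r3c1 = 4.
The two cells of cage e must have product 6, leaving r3c3 = 3.
Column 4 already has 3, leaving r3c4 = 2.
1 is placed in row 4, leaving r4c1 = 2.
Column 1 now contains 2, which forces r1c1 = 3.
The 4 cells of cage b must have sum 10, so r1c2 = 2.
Column 3 already has 3; hence r1c3 = 4.
Column 4 now contains 2, so r1c4 = 1.
The 4 cells of cage b must have sum 10, which forces r2c2 = 3.
Column 3 already has 3; hence r2c3 = 2.
The full grid is 3 2 4 1 / 1 3 2 4 / 4 1 3 2 / 2 4 1 3.

2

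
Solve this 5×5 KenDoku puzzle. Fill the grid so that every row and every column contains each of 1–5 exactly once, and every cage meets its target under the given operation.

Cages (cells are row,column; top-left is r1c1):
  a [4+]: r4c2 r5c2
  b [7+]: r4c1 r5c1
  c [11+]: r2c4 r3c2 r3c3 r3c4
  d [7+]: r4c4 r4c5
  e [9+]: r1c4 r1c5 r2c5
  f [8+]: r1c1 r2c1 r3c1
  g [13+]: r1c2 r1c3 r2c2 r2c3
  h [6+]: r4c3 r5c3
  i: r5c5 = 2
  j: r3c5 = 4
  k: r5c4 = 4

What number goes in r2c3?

4

Cage j is a single given cell; hence r3c5 = 4.
Cage k is a single given cell, so r5c4 = 4.
I is a freebie, so r5c5 = 2.
Cage d's pair has sum 7; hence r4c4 = 2.
Cage d needs two cells with sum 7, leaving r4c5 = 5.
The 3 cells of cage e must have sum 9; hence r1c4 = 5.
Row 4 already has 2; hence r4c1 = 4.
Row 4 already has 5, leaving r4c3 = 1.
Cage b needs two cells with sum 7, leaving r5c1 = 3.
Row 5 now contains 3, so r5c2 = 1.
The two cells of cage h must have sum 6; hence r5c3 = 5.
Cage c has sum 11; hence r3c2 = 5.
Cage c has sum 11, so r3c3 = 2.
1 is placed in row 4, which forces r4c2 = 3.
Cage f has sum 8, which forces r1c1 = 2.
Row 1 already has 2, leaving r1c2 = 4.
4 is placed in row 1, which forces r1c3 = 3.
3 is placed in row 1; hence r1c5 = 1.
Cage f has sum 8, which forces r2c1 = 5.
4 is placed in column 2, so r2c2 = 2.
Column 3 now contains 3; hence r2c3 = 4.
Column 5 now contains 1; hence r2c5 = 3.
Row 3 now contains 2, leaving r3c1 = 1.
1 is placed in row 3, so r3c4 = 3.
Row 2 already has 3, so r2c4 = 1.
The full grid is 2 4 3 5 1 / 5 2 4 1 3 / 1 5 2 3 4 / 4 3 1 2 5 / 3 1 5 4 2.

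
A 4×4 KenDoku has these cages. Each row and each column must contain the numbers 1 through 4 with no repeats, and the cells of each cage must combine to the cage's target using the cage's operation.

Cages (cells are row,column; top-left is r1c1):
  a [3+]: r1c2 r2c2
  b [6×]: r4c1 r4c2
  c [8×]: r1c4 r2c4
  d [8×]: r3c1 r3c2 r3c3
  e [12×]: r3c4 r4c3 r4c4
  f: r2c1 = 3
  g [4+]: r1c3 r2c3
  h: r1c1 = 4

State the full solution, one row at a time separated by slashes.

4 1 3 2 / 3 2 1 4 / 1 4 2 3 / 2 3 4 1

Cage h is a single given cell, so r1c1 = 4.
Row 1 now contains 4, which forces r1c4 = 2.
Cage f is given; hence r2c1 = 3.
Row 2 now contains 3, so r2c3 = 1.
Column 4 already has 2, leaving r2c4 = 4.
3 is placed in column 1; hence r4c1 = 2.
Row 4 already has 2, which forces r4c2 = 3.
Row 4 now contains 3; hence r4c3 = 4.
Row 4 now contains 3; hence r4c4 = 1.
Row 1 now contains 2; hence r1c2 = 1.
Column 3 now contains 1, leaving r1c3 = 3.
Row 2 already has 1, leaving r2c2 = 2.
2 is placed in column 1; hence r3c1 = 1.
The 3 cells of cage d must have product 8, so r3c2 = 4.
Column 3 now contains 4, which forces r3c3 = 2.
Column 4 now contains 1, leaving r3c4 = 3.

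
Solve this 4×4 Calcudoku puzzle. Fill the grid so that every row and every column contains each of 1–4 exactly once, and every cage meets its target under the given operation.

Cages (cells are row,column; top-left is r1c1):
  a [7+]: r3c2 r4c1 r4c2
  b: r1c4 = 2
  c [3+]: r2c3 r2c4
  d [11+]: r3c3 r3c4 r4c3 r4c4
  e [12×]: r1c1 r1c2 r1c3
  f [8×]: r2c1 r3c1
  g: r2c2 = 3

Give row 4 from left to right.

1 2 3 4

Cage b is given; hence r1c4 = 2.
Cage g is given, so r2c2 = 3.
2 is placed in column 4; hence r2c4 = 1.
Row 2 already has 1, which forces r2c3 = 2.
Row 2 already has 2, so r2c1 = 4.
The two cells of cage f must have product 8, so r3c1 = 2.
Column 1 already has 2, which forces r4c1 = 1.
1 is placed in row 4, so r4c3 = 3.
3 is placed in row 4, so r4c4 = 4.
Column 1 now contains 1; hence r1c1 = 3.
The 3 cells of cage a must have sum 7, which forces r3c2 = 4.
Column 3 now contains 3, which forces r3c3 = 1.
Column 4 now contains 4, leaving r3c4 = 3.
Row 4 already has 4, which forces r4c2 = 2.
Column 2 now contains 4, so r1c2 = 1.
Column 3 now contains 1; hence r1c3 = 4.
Filled in: 3 1 4 2 / 4 3 2 1 / 2 4 1 3 / 1 2 3 4.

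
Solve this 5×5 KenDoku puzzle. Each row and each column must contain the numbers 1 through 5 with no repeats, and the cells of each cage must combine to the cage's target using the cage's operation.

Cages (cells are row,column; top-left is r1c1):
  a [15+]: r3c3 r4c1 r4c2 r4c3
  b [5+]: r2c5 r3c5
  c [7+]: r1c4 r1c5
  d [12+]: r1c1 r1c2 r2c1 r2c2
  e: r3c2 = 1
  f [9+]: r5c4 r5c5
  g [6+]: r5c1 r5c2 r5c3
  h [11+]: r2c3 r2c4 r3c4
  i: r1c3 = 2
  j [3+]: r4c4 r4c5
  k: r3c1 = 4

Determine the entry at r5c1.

Cage i is a single given cell, leaving r1c3 = 2.
Cage k is given, leaving r3c1 = 4.
Cage e is a single given cell, which forces r3c2 = 1.
The only place for 1 in row 1 is r1c1.
The 3 cells of cage g must have sum 6, leaving r5c3 = 1.
In row 1, 5 can only go at r1c2, so r1c2 = 5.
Cage d needs sum 12, so r2c1 = 2.
Cage d needs sum 12, leaving r2c2 = 4.
Row 2 already has 2, so r2c5 = 3.
3 is placed in column 5, which forces r3c5 = 2.
2 is placed in column 5, leaving r4c5 = 1.
2 is placed in column 1, so r5c1 = 3.
Row 5 already has 3, so r5c2 = 2.
The two cells of cage c must have sum 7, leaving r1c4 = 3.
3 is placed in column 5, so r1c5 = 4.
Row 2 already has 3, leaving r2c3 = 5.
Cage h has sum 11, which forces r2c4 = 1.
The 4 cells of cage a must have sum 15, which forces r3c3 = 3.
Cage h needs sum 11; hence r3c4 = 5.
Column 1 now contains 3, leaving r4c1 = 5.
Column 2 already has 2, leaving r4c2 = 3.
Cage a needs sum 15, leaving r4c3 = 4.
Row 4 now contains 1, which forces r4c4 = 2.
Column 4 now contains 5, leaving r5c4 = 4.
Column 5 now contains 4, leaving r5c5 = 5.
The full grid is 1 5 2 3 4 / 2 4 5 1 3 / 4 1 3 5 2 / 5 3 4 2 1 / 3 2 1 4 5.

3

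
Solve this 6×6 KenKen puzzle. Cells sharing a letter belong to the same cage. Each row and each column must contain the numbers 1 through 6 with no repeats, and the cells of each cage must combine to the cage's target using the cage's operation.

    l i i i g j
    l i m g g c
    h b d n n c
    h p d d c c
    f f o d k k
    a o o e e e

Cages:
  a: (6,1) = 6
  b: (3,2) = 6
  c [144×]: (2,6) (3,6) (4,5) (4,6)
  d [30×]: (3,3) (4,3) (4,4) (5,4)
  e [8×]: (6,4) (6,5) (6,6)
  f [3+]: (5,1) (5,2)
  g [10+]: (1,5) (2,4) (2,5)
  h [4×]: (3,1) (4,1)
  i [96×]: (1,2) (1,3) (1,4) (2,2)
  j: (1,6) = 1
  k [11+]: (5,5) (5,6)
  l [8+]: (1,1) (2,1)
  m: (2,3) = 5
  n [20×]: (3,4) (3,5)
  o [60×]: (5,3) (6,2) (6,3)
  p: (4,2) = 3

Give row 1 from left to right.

Cage j is given, which forces (1,6) = 1.
M is a freebie; hence (2,3) = 5.
Cage b is given, so (3,2) = 6.
Cage p is given, so (4,2) = 3.
Cage a is given, leaving (6,1) = 6.
The two cells of cage l must have sum 8, which forces (1,1) = 5.
Cage l needs two cells with sum 8, which forces (2,1) = 3.
Cage o has product 60, which forces (6,2) = 5.
The 4 cells of cage c must have product 144, which forces (3,6) = 3.
Row 3 needs a 2, and only (3,3) is open for it.
Cage d has product 30, which forces (4,3) = 1.
Cage d needs product 30, which forces (4,4) = 5.
Cage d needs product 30, so (5,4) = 3.
Cage h needs two cells with product 4, leaving (3,1) = 1.
5 is placed in column 4; hence (3,4) = 4.
The two cells of cage n must have product 20, leaving (3,5) = 5.
Row 4 now contains 1; hence (4,1) = 4.
Column 1 already has 1, which forces (5,1) = 2.
Row 5 now contains 2; hence (5,2) = 1.
Row 5 already has 3, which forces (5,3) = 4.
Column 5 already has 5, so (5,5) = 6.
6 is placed in row 5, so (5,6) = 5.
Cage o needs product 60, which forces (6,3) = 3.
Cage i has product 96; hence (1,2) = 4.
Column 3 already has 3, leaving (1,3) = 6.
Column 4 already has 4, leaving (1,4) = 2.
Cage g has sum 10; hence (1,5) = 3.
Cage i needs product 96, so (2,2) = 2.
Cage g needs sum 10, so (2,4) = 6.
The 3 cells of cage g must have sum 10, so (2,5) = 1.
The 4 cells of cage c must have product 144; hence (2,6) = 4.
Column 5 already has 6; hence (4,5) = 2.
Cage c has product 144; hence (4,6) = 6.
Column 4 now contains 2, so (6,4) = 1.
Column 5 already has 2, so (6,5) = 4.
Column 6 already has 4, which forces (6,6) = 2.
The full grid is 5 4 6 2 3 1 / 3 2 5 6 1 4 / 1 6 2 4 5 3 / 4 3 1 5 2 6 / 2 1 4 3 6 5 / 6 5 3 1 4 2.

5 4 6 2 3 1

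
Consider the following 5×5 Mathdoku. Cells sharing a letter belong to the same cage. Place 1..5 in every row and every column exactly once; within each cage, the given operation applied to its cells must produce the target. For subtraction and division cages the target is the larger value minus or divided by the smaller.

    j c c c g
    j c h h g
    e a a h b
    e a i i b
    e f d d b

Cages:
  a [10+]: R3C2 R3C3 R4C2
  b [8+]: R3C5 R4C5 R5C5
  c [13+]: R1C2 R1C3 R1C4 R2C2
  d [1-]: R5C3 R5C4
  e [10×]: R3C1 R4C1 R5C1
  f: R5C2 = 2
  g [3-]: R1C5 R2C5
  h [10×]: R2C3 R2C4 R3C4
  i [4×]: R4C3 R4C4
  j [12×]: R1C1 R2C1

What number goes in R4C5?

Cage f is given, leaving R5C2 = 2.
Column 5 needs a 3, and only R4C5 is open for it.
Row 4 already has 3, leaving R4C2 = 5.
Row 4 now contains 5, leaving R4C1 = 2.
The only place for 3 in row 3 is R3C2.
Cage a needs sum 10; hence R3C3 = 2.
Cage h has product 10, which forces R2C4 = 2.
In row 1, 2 can only go at R1C5, so R1C5 = 2.
Cage g needs two cells with difference 3, so R2C5 = 5.
5 is placed in row 2, so R2C3 = 1.
The 3 cells of cage h must have product 10, which forces R3C4 = 5.
1 is placed in column 3, leaving R4C3 = 4.
Row 4 now contains 4, which forces R4C4 = 1.
Cage c needs sum 13, which forces R1C2 = 1.
Cage c has sum 13, so R1C3 = 5.
5 is placed in column 4, which forces R1C4 = 3.
1 is placed in row 2, leaving R2C2 = 4.
5 is placed in row 3; hence R3C1 = 1.
1 is placed in row 3, so R3C5 = 4.
Cage e needs product 10, so R5C1 = 5.
Column 3 now contains 5; hence R5C3 = 3.
Cage d needs two cells with difference 1, which forces R5C4 = 4.
4 is placed in column 5, leaving R5C5 = 1.
Row 1 now contains 3, which forces R1C1 = 4.
4 is placed in row 2; hence R2C1 = 3.
The full grid is 4 1 5 3 2 / 3 4 1 2 5 / 1 3 2 5 4 / 2 5 4 1 3 / 5 2 3 4 1.

3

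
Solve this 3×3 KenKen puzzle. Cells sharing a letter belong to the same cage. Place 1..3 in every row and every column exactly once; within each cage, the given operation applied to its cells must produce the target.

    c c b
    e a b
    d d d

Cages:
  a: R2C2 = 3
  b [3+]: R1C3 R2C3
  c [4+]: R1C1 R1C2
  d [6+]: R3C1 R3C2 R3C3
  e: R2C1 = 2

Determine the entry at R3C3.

Cage e is given, leaving R2C1 = 2.
Cage a is a single given cell, which forces R2C2 = 3.
Row 2 already has 2, which forces R2C3 = 1.
Cage c's pair has sum 4, so R1C1 = 3.
Column 2 now contains 3; hence R1C2 = 1.
1 is placed in column 3; hence R1C3 = 2.
Column 1 already has 3, so R3C1 = 1.
Column 2 already has 1, which forces R3C2 = 2.
Column 3 already has 2, which forces R3C3 = 3.
Filled in: 3 1 2 / 2 3 1 / 1 2 3.

3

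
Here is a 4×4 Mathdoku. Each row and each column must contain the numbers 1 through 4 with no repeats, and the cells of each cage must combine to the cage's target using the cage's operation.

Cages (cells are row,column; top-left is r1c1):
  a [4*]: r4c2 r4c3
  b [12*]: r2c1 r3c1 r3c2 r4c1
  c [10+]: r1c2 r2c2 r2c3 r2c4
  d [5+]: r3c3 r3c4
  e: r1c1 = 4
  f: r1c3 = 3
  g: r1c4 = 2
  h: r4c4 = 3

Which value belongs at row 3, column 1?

Cage e is a single given cell, leaving r1c1 = 4.
Cage f is a single given cell, which forces r1c3 = 3.
Cage g is given, which forces r1c4 = 2.
H is a freebie; hence r4c4 = 3.
Row 1 now contains 2; hence r1c2 = 1.
The 4 cells of cage c must have sum 10; hence r2c2 = 3.
The 4 cells of cage c must have sum 10, so r2c3 = 2.
The 4 cells of cage c must have sum 10, so r2c4 = 4.
Cage b has product 12, so r3c2 = 2.
Column 4 now contains 4, so r3c4 = 1.
1 is placed in column 2; hence r4c2 = 4.
4 is placed in row 4; hence r4c3 = 1.
Row 2 already has 2, so r2c1 = 1.
1 is placed in row 3, which forces r3c1 = 3.
1 is placed in row 3; hence r3c3 = 4.
1 is placed in row 4, so r4c1 = 2.
Filled in: 4 1 3 2 / 1 3 2 4 / 3 2 4 1 / 2 4 1 3.

3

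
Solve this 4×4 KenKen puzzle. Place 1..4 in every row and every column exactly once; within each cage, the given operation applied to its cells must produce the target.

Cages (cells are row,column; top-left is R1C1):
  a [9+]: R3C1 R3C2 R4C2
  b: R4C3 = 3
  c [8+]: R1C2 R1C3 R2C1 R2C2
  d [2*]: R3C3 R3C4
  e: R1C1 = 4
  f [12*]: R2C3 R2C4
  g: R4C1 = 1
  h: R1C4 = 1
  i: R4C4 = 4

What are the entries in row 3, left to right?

E is a freebie; hence R1C1 = 4.
Cage h is given, so R1C4 = 1.
1 is placed in column 4; hence R3C4 = 2.
Cage g is a single given cell; hence R4C1 = 1.
B is a freebie, so R4C3 = 3.
Cage i is given, so R4C4 = 4.
Cage c needs sum 8, which forces R1C2 = 3.
Column 3 already has 3, which forces R1C3 = 2.
Cage c has sum 8, which forces R2C1 = 2.
Cage c needs sum 8, leaving R2C2 = 1.
Column 3 already has 3, which forces R2C3 = 4.
4 is placed in column 4, so R2C4 = 3.
2 is placed in row 3; hence R3C1 = 3.
The 3 cells of cage a must have sum 9, which forces R3C2 = 4.
2 is placed in row 3, leaving R3C3 = 1.
Row 4 already has 4, leaving R4C2 = 2.
Completed grid: 4 3 2 1 / 2 1 4 3 / 3 4 1 2 / 1 2 3 4.

3 4 1 2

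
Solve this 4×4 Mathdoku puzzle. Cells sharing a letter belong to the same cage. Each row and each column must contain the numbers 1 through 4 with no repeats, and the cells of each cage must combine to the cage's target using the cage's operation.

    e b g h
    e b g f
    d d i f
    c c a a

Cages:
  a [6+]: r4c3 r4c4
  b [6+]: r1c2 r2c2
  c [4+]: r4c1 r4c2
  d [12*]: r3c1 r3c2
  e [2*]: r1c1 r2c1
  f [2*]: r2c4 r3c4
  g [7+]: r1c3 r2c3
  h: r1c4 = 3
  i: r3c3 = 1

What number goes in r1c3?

Cage h is a single given cell, which forces r1c4 = 3.
Cage i is given, which forces r3c3 = 1.
Row 3 already has 1, leaving r3c4 = 2.
2 is placed in column 4, so r4c4 = 4.
Row 1 now contains 3; hence r1c3 = 4.
The two cells of cage g must have sum 7, leaving r2c3 = 3.
2 is placed in column 4, which forces r2c4 = 1.
4 is placed in row 4, which forces r4c3 = 2.
Cage e needs two cells with product 2; hence r1c1 = 1.
Row 1 already has 4, which forces r1c2 = 2.
Row 2 now contains 1, which forces r2c1 = 2.
Cage b needs two cells with sum 6, which forces r2c2 = 4.
4 is placed in column 2; hence r3c2 = 3.
Column 1 already has 1, leaving r4c1 = 3.
Column 2 already has 3; hence r4c2 = 1.
3 is placed in row 3, so r3c1 = 4.
Filled in: 1 2 4 3 / 2 4 3 1 / 4 3 1 2 / 3 1 2 4.

4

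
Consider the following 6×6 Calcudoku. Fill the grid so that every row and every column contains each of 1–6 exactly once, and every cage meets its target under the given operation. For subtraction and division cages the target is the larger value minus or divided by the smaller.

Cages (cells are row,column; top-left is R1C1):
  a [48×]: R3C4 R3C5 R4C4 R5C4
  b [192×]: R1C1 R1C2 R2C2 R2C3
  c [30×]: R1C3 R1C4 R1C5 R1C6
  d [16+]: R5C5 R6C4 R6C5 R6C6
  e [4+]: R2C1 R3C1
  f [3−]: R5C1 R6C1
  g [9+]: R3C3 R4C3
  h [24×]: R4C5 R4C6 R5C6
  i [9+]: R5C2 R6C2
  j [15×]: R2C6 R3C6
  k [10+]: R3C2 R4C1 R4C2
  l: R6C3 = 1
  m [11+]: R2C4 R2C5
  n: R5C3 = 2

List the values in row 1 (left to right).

6 4 5 1 3 2

Cage n is given, which forces R5C3 = 2.
Cage l is a single given cell; hence R6C3 = 1.
Row 2 needs a 1, and only R2C1 is open for it.
Column 1 now contains 1, which forces R3C1 = 3.
Row 3 already has 3, so R3C6 = 5.
Column 6 now contains 5, which forces R2C6 = 3.
Cage f needs two cells with difference 3, leaving R5C1 = 5.
The two cells of cage f must have difference 3, which forces R6C1 = 2.
Row 2 needs a 2, and only R2C2 is open for it.
Cage b has product 192, which forces R2C3 = 4.
The 3 cells of cage k must have sum 10, so R3C2 = 1.
Column 3 already has 4, which forces R3C3 = 6.
The two cells of cage g must have sum 9, leaving R4C3 = 3.
3 is placed in column 3; hence R1C3 = 5.
Cage k has sum 10; hence R4C1 = 4.
3 is placed in row 4; hence R4C2 = 5.
Column 1 now contains 4, which forces R1C1 = 6.
The 4 cells of cage b must have product 192, which forces R1C2 = 4.
Cage h needs product 24, so R5C6 = 4.
4 is placed in column 6, leaving R6C6 = 6.
The 3 cells of cage h must have product 24, which forces R4C5 = 6.
Column 6 now contains 6, which forces R4C6 = 1.
The two cells of cage i must have sum 9, which forces R5C2 = 6.
6 is placed in row 6, so R6C2 = 3.
Column 6 already has 1; hence R1C6 = 2.
The two cells of cage m must have sum 11, leaving R2C4 = 6.
Column 5 now contains 6, so R2C5 = 5.
Cage a needs product 48, so R3C4 = 4.
The 4 cells of cage a must have product 48, so R3C5 = 2.
1 is placed in row 4; hence R4C4 = 2.
Cage a needs product 48, which forces R5C4 = 3.
Cage d has sum 16; hence R5C5 = 1.
Column 4 already has 4, leaving R6C4 = 5.
Column 5 already has 5, leaving R6C5 = 4.
3 is placed in column 4, which forces R1C4 = 1.
1 is placed in column 5; hence R1C5 = 3.
The full grid is 6 4 5 1 3 2 / 1 2 4 6 5 3 / 3 1 6 4 2 5 / 4 5 3 2 6 1 / 5 6 2 3 1 4 / 2 3 1 5 4 6.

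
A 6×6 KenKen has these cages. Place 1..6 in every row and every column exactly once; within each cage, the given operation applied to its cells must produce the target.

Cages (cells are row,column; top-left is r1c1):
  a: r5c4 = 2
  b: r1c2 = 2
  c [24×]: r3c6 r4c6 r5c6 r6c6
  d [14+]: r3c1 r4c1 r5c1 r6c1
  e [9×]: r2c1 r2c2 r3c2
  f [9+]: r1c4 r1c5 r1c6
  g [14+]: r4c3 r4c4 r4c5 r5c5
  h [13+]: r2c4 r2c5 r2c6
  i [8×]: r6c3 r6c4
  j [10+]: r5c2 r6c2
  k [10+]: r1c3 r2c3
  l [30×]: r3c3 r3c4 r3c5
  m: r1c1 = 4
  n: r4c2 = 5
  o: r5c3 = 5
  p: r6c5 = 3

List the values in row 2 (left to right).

M is a freebie; hence r1c1 = 4.
B is a freebie; hence r1c2 = 2.
4 is placed in row 1, which forces r1c3 = 6.
The 3 cells of cage e must have product 9, which forces r2c1 = 3.
Cage e needs product 9; hence r2c2 = 1.
6 is placed in column 3, which forces r2c3 = 4.
The 3 cells of cage e must have product 9, leaving r3c2 = 3.
Cage n is given, which forces r4c2 = 5.
Cage o is a single given cell, leaving r5c3 = 5.
A is a freebie; hence r5c4 = 2.
Column 3 already has 4, so r6c3 = 2.
2 is placed in column 4; hence r6c4 = 4.
P is a freebie, which forces r6c5 = 3.
Row 6 now contains 3, leaving r6c6 = 1.
Column 3 already has 2; hence r3c3 = 1.
Column 3 now contains 1, leaving r4c3 = 3.
The two cells of cage j must have sum 10, which forces r5c2 = 4.
Row 5 already has 4, leaving r5c6 = 3.
Row 6 now contains 4; hence r6c2 = 6.
Cage f has sum 9, so r1c4 = 3.
Cage f has sum 9, so r1c5 = 1.
3 is placed in column 6, so r1c6 = 5.
The 4 cells of cage g must have sum 14, so r4c5 = 4.
4 is placed in row 4, which forces r4c6 = 2.
1 is placed in column 5, which forces r5c5 = 6.
Row 6 now contains 6, leaving r6c1 = 5.
Cage h needs sum 13, leaving r2c4 = 5.
The 3 cells of cage h must have sum 13, so r2c5 = 2.
2 is placed in column 6, which forces r2c6 = 6.
Cage d has sum 14, so r3c1 = 2.
The 3 cells of cage l must have product 30, leaving r3c4 = 6.
Column 5 already has 6; hence r3c5 = 5.
2 is placed in column 6, which forces r3c6 = 4.
The 4 cells of cage d must have sum 14; hence r4c1 = 6.
Cage g needs sum 14, which forces r4c4 = 1.
Row 5 now contains 6, which forces r5c1 = 1.
Completed grid: 4 2 6 3 1 5 / 3 1 4 5 2 6 / 2 3 1 6 5 4 / 6 5 3 1 4 2 / 1 4 5 2 6 3 / 5 6 2 4 3 1.

3 1 4 5 2 6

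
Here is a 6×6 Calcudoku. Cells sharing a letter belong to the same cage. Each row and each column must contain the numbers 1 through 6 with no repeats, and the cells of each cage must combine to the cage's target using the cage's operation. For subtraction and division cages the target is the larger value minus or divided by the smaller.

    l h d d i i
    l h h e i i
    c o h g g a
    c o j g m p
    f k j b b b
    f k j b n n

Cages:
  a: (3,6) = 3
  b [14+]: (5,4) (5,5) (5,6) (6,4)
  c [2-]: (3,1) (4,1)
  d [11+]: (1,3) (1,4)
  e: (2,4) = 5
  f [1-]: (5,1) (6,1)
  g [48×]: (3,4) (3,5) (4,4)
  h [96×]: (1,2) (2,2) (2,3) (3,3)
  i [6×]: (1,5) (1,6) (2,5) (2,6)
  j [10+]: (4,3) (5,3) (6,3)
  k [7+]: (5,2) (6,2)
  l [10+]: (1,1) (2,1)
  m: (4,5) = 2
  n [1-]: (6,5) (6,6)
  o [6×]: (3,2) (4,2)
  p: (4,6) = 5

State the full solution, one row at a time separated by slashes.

4 3 5 6 1 2 / 6 4 2 5 3 1 / 5 1 4 2 6 3 / 3 6 1 4 2 5 / 2 5 3 1 4 6 / 1 2 6 3 5 4

E is a freebie; hence (2,4) = 5.
Cage a is given, so (3,6) = 3.
Cage m is a single given cell, so (4,5) = 2.
Cage p is given, so (4,6) = 5.
The two cells of cage d must have sum 11, so (1,3) = 5.
5 is placed in column 4; hence (1,4) = 6.
Cage g has product 48, leaving (3,4) = 2.
6 is placed in column 4, which forces (4,4) = 4.
Row 1 now contains 6; hence (1,1) = 4.
Cage l needs two cells with sum 10; hence (2,1) = 6.
Cage g needs product 48, so (3,5) = 6.
Column 1 already has 6, which forces (4,1) = 3.
Column 5 now contains 6; hence (5,5) = 4.
4 is placed in row 5, so (5,6) = 6.
Cage h needs product 96, so (2,2) = 4.
Row 3 already has 6; hence (3,2) = 1.
The 4 cells of cage h must have product 96, which forces (3,3) = 4.
Cage o's pair has product 6; hence (4,2) = 6.
Row 4 already has 6, so (4,3) = 1.
Column 3 already has 1, which forces (5,3) = 3.
Row 5 now contains 3, which forces (5,4) = 1.
3 is placed in column 3, which forces (6,3) = 6.
Column 4 now contains 1; hence (6,4) = 3.
The 4 cells of cage h must have product 96; hence (1,2) = 3.
Row 1 now contains 3, so (1,5) = 1.
1 is placed in row 1, which forces (1,6) = 2.
3 is placed in column 3; hence (2,3) = 2.
1 is placed in column 5, leaving (2,5) = 3.
2 is placed in column 6, leaving (2,6) = 1.
Row 3 now contains 1, which forces (3,1) = 5.
Row 5 already has 1, so (5,1) = 2.
Row 5 already has 2, which forces (5,2) = 5.
The two cells of cage f must have difference 1; hence (6,1) = 1.
Column 2 already has 5; hence (6,2) = 2.
1 is placed in column 5, leaving (6,5) = 5.
2 is placed in column 6, which forces (6,6) = 4.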